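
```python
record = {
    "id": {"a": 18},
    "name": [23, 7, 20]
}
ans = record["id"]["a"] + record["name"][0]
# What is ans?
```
Trace:
  record={'id': {'a': 18}, 'name': [23, 7, 20]}
  record={'id': {'a': 18}, 'name': [23, 7, 20]}, ans=41

Final answer: 41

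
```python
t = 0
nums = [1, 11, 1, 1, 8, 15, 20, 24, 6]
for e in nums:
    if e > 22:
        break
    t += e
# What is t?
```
Trace:
  t=0
  t=1, e=1
  t=12, e=11
  t=13, e=1
  t=14, e=1
  t=22, e=8
  t=37, e=15
  t=57, e=20
  t=57, e=24

Final answer: 57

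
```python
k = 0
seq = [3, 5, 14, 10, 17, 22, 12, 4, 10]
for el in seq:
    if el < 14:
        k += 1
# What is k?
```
Trace:
  k=0
  k=1, el=3
  k=2, el=5
  k=2, el=14
  k=3, el=10
  k=3, el=17
  k=3, el=22
  k=4, el=12
  k=5, el=4
  k=6, el=10

Final answer: 6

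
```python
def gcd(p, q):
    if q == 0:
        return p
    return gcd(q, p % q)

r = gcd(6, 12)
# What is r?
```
Call trace:
gcd(p=6, q=12)
  gcd(p=12, q=6)
    gcd(p=6, q=0)
    -> return 6
  -> return 6
-> return 6

Final answer: 6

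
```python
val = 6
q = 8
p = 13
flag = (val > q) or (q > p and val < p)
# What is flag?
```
Trace:
  val=6
  val=6, q=8
  val=6, q=8, p=13
  val=6, q=8, p=13, flag=False

Final answer: False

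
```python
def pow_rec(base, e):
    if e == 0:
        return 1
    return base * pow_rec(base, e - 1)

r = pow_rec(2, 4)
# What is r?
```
Call trace:
pow_rec(base=2, e=4)
  pow_rec(base=2, e=3)
    pow_rec(base=2, e=2)
      pow_rec(base=2, e=1)
        pow_rec(base=2, e=0)
        -> return 1
      -> return 2
    -> return 4
  -> return 8
-> return 16

Final answer: 16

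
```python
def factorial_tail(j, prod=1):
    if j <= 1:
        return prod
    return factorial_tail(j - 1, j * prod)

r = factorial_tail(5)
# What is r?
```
Call trace:
factorial_tail(j=5, prod=1)
  factorial_tail(j=4, prod=5)
    factorial_tail(j=3, prod=20)
      factorial_tail(j=2, prod=60)
        factorial_tail(j=1, prod=120)
        -> return 120
      -> return 120
    -> return 120
  -> return 120
-> return 120

Final answer: 120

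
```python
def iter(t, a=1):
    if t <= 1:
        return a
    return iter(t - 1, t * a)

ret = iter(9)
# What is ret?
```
Call trace:
iter(t=9, a=1)
  iter(t=8, a=9)
    iter(t=7, a=72)
      iter(t=6, a=504)
        iter(t=5, a=3024)
          iter(t=4, a=15120)
            iter(t=3, a=60480)
              iter(t=2, a=181440)
                iter(t=1, a=362880)
                -> return 362880
              -> return 362880
            -> return 362880
          -> return 362880
        -> return 362880
      -> return 362880
    -> return 362880
  -> return 362880
-> return 362880

Final answer: 362880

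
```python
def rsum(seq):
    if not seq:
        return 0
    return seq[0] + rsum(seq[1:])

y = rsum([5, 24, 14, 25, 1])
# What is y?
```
Call trace:
rsum(seq=[5, 24, 14, 25, 1])
  rsum(seq=[24, 14, 25, 1])
    rsum(seq=[14, 25, 1])
      rsum(seq=[25, 1])
        rsum(seq=[1])
          rsum(seq=[])
          -> return 0
        -> return 1
      -> return 26
    -> return 40
  -> return 64
-> return 69

Final answer: 69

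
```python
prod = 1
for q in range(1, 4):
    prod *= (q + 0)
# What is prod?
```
Trace:
  prod=1
  prod=1, q=1
  prod=2, q=2
  prod=6, q=3

Final answer: 6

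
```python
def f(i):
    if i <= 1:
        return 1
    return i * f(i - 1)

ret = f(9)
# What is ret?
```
Call trace:
f(i=9)
  f(i=8)
    f(i=7)
      f(i=6)
        f(i=5)
          f(i=4)
            f(i=3)
              f(i=2)
                f(i=1)
                -> return 1
              -> return 2
            -> return 6
          -> return 24
        -> return 120
      -> return 720
    -> return 5040
  -> return 40320
-> return 362880

Final answer: 362880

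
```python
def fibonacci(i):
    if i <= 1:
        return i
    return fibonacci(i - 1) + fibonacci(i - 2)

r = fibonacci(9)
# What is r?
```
Call trace (a repeated sub-call is expanded the first time; later identical calls just restate its return value):
fibonacci(i=9)
  fibonacci(i=8)
    fibonacci(i=7)
      fibonacci(i=6)
        fibonacci(i=5)
          fibonacci(i=4)
            fibonacci(i=3)
              fibonacci(i=2)
                fibonacci(i=1)
                -> return 1
                fibonacci(i=0)
                -> return 0
              -> return 1
              fibonacci(i=1)
              -> return 1
            -> return 2
            fibonacci(i=2) -> return 1  (same call as traced above)
          -> return 3
          fibonacci(i=3) -> return 2  (same call as traced above)
        -> return 5
        fibonacci(i=4) -> return 3  (same call as traced above)
      -> return 8
      fibonacci(i=5) -> return 5  (same call as traced above)
    -> return 13
    fibonacci(i=6) -> return 8  (same call as traced above)
  -> return 21
  fibonacci(i=7) -> return 13  (same call as traced above)
-> return 34

Final answer: 34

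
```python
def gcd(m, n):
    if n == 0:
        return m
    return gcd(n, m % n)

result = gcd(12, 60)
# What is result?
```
Call trace:
gcd(m=12, n=60)
  gcd(m=60, n=12)
    gcd(m=12, n=0)
    -> return 12
  -> return 12
-> return 12

Final answer: 12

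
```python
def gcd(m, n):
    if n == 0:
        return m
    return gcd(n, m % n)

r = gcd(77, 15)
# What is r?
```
Call trace:
gcd(m=77, n=15)
  gcd(m=15, n=2)
    gcd(m=2, n=1)
      gcd(m=1, n=0)
      -> return 1
    -> return 1
  -> return 1
-> return 1

Final answer: 1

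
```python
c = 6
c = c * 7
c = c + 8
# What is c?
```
Trace:
  c=6
  c=42
  c=50

Final answer: 50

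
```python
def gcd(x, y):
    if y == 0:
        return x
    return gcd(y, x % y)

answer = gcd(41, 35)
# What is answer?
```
Call trace:
gcd(x=41, y=35)
  gcd(x=35, y=6)
    gcd(x=6, y=5)
      gcd(x=5, y=1)
        gcd(x=1, y=0)
        -> return 1
      -> return 1
    -> return 1
  -> return 1
-> return 1

Final answer: 1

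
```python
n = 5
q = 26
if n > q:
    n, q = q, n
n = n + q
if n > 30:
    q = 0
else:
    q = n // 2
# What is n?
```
Trace:
  n=5
  n=5, q=26
  n=5, q=26
  n=31, q=26
  n=31, q=0

Final answer: 31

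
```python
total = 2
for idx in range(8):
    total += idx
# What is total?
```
Trace:
  total=2
  total=2, idx=0
  total=3, idx=1
  total=5, idx=2
  total=8, idx=3
  total=12, idx=4
  total=17, idx=5
  total=23, idx=6
  total=30, idx=7

Final answer: 30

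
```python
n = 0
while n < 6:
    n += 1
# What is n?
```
Trace:
  n=0
  n=1
  n=2
  n=3
  n=4
  n=5
  n=6

Final answer: 6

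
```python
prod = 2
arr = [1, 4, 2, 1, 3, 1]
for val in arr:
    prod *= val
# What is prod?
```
Trace:
  prod=2
  prod=2, val=1
  prod=8, val=4
  prod=16, val=2
  prod=16, val=1
  prod=48, val=3
  prod=48, val=1

Final answer: 48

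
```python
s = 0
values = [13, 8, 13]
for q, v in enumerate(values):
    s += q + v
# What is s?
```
Trace:
  s=0
  s=13, q=0, v=13
  s=22, q=1, v=8
  s=37, q=2, v=13

Final answer: 37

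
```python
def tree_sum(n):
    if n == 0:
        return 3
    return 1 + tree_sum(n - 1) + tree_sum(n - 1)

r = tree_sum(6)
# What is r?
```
Call trace (a repeated sub-call is expanded the first time; later identical calls just restate its return value):
tree_sum(n=6)
  tree_sum(n=5)
    tree_sum(n=4)
      tree_sum(n=3)
        tree_sum(n=2)
          tree_sum(n=1)
            tree_sum(n=0)
            -> return 3
            tree_sum(n=0)
            -> return 3
          -> return 7
          tree_sum(n=1) -> return 7  (same call as traced above)
        -> return 15
        tree_sum(n=2) -> return 15  (same call as traced above)
      -> return 31
      tree_sum(n=3) -> return 31  (same call as traced above)
    -> return 63
    tree_sum(n=4) -> return 63  (same call as traced above)
  -> return 127
  tree_sum(n=5) -> return 127  (same call as traced above)
-> return 255

Final answer: 255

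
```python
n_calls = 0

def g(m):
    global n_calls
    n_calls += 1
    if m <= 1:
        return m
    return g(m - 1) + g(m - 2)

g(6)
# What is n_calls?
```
Call trace (a repeated sub-call is expanded the first time; later identical calls just restate its return value):
g(m=6)
  g(m=5)
    g(m=4)
      g(m=3)
        g(m=2)
          g(m=1)
          -> return 1
          g(m=0)
          -> return 0
        -> return 1
        g(m=1)
        -> return 1
      -> return 2
      g(m=2) -> return 1  (same call as traced above)
    -> return 3
    g(m=3) -> return 2  (same call as traced above)
  -> return 5
  g(m=4) -> return 3  (same call as traced above)
-> return 8

n_calls is incremented once per call, so count the calls in each subtree. Let C(m) = number of calls made by g(m).
C(0) = C(1) = 1 (base case, no recursion); C(m) = 1 + C(m - 1) + C(m - 2) otherwise.
C(2) = 1 + C(1) + C(0) = 1 + 1 + 1 = 3
C(3) = 1 + C(2) + C(1) = 1 + 3 + 1 = 5
C(4) = 1 + C(3) + C(2) = 1 + 5 + 3 = 9
C(5) = 1 + C(4) + C(3) = 1 + 9 + 5 = 15
C(6) = 1 + C(5) + C(4) = 1 + 15 + 9 = 25
n_calls = C(6) = 25

Final answer: 25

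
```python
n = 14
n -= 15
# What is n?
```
Trace:
  n=14
  n=-1

Final answer: -1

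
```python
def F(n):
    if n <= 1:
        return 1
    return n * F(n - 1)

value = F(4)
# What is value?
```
Call trace:
F(n=4)
  F(n=3)
    F(n=2)
      F(n=1)
      -> return 1
    -> return 2
  -> return 6
-> return 24

Final answer: 24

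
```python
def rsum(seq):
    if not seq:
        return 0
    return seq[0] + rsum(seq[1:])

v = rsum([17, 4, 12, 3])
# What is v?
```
Call trace:
rsum(seq=[17, 4, 12, 3])
  rsum(seq=[4, 12, 3])
    rsum(seq=[12, 3])
      rsum(seq=[3])
        rsum(seq=[])
        -> return 0
      -> return 3
    -> return 15
  -> return 19
-> return 36

Final answer: 36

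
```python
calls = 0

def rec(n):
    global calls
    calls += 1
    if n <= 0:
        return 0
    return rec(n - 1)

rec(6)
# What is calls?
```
Call trace:
rec(n=6)
  rec(n=5)
    rec(n=4)
      rec(n=3)
        rec(n=2)
          rec(n=1)
            rec(n=0)
            -> return 0
          -> return 0
        -> return 0
      -> return 0
    -> return 0
  -> return 0
-> return 0

calls is incremented once per call. rec is entered once for each n = 6, 5, 4, 3, 2, 1, 0 (the n <= 0 call returns without recursing), i.e. 6 + 1 calls.
calls = 7

Final answer: 7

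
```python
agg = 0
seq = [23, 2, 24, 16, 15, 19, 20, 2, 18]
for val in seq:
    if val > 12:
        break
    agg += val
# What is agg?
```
Trace:
  agg=0
  agg=0, val=23

Final answer: 0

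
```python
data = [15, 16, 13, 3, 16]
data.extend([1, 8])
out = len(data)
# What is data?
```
Trace:
  data=[15, 16, 13, 3, 16]
  data=[15, 16, 13, 3, 16, 1, 8]
  data=[15, 16, 13, 3, 16, 1, 8], out=7

Final answer: [15, 16, 13, 3, 16, 1, 8]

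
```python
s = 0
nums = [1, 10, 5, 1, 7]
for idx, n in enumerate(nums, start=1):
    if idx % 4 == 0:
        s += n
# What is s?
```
Trace:
  s=0
  s=0, idx=1, n=1
  s=0, idx=2, n=10
  s=0, idx=3, n=5
  s=1, idx=4, n=1
  s=1, idx=5, n=7

Final answer: 1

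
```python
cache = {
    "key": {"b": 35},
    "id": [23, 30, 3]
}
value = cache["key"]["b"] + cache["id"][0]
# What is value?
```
Trace:
  cache={'key': {'b': 35}, 'id': [23, 30, 3]}
  cache={'key': {'b': 35}, 'id': [23, 30, 3]}, value=58

Final answer: 58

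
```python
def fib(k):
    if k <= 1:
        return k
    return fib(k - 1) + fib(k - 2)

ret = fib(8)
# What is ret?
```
Call trace (a repeated sub-call is expanded the first time; later identical calls just restate its return value):
fib(k=8)
  fib(k=7)
    fib(k=6)
      fib(k=5)
        fib(k=4)
          fib(k=3)
            fib(k=2)
              fib(k=1)
              -> return 1
              fib(k=0)
              -> return 0
            -> return 1
            fib(k=1)
            -> return 1
          -> return 2
          fib(k=2) -> return 1  (same call as traced above)
        -> return 3
        fib(k=3) -> return 2  (same call as traced above)
      -> return 5
      fib(k=4) -> return 3  (same call as traced above)
    -> return 8
    fib(k=5) -> return 5  (same call as traced above)
  -> return 13
  fib(k=6) -> return 8  (same call as traced above)
-> return 21

Final answer: 21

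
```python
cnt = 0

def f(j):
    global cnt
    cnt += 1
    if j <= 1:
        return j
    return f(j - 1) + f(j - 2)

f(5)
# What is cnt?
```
Call trace (a repeated sub-call is expanded the first time; later identical calls just restate its return value):
f(j=5)
  f(j=4)
    f(j=3)
      f(j=2)
        f(j=1)
        -> return 1
        f(j=0)
        -> return 0
      -> return 1
      f(j=1)
      -> return 1
    -> return 2
    f(j=2) -> return 1  (same call as traced above)
  -> return 3
  f(j=3) -> return 2  (same call as traced above)
-> return 5

cnt is incremented once per call, so count the calls in each subtree. Let C(j) = number of calls made by f(j).
C(0) = C(1) = 1 (base case, no recursion); C(j) = 1 + C(j - 1) + C(j - 2) otherwise.
C(2) = 1 + C(1) + C(0) = 1 + 1 + 1 = 3
C(3) = 1 + C(2) + C(1) = 1 + 3 + 1 = 5
C(4) = 1 + C(3) + C(2) = 1 + 5 + 3 = 9
C(5) = 1 + C(4) + C(3) = 1 + 9 + 5 = 15
cnt = C(5) = 15

Final answer: 15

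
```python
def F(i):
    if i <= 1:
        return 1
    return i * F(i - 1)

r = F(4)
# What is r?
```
Call trace:
F(i=4)
  F(i=3)
    F(i=2)
      F(i=1)
      -> return 1
    -> return 2
  -> return 6
-> return 24

Final answer: 24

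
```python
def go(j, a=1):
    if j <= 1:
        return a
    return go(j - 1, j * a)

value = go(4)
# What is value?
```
Call trace:
go(j=4, a=1)
  go(j=3, a=4)
    go(j=2, a=12)
      go(j=1, a=24)
      -> return 24
    -> return 24
  -> return 24
-> return 24

Final answer: 24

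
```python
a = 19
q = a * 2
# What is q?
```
Trace:
  a=19
  a=19, q=38

Final answer: 38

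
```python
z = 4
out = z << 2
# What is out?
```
Trace:
  z=4
  z=4, out=16

Final answer: 16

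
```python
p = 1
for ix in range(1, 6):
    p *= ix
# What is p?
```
Trace:
  p=1
  p=1, ix=1
  p=2, ix=2
  p=6, ix=3
  p=24, ix=4
  p=120, ix=5

Final answer: 120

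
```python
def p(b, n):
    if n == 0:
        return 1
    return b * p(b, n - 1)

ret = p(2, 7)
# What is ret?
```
Call trace:
p(b=2, n=7)
  p(b=2, n=6)
    p(b=2, n=5)
      p(b=2, n=4)
        p(b=2, n=3)
          p(b=2, n=2)
            p(b=2, n=1)
              p(b=2, n=0)
              -> return 1
            -> return 2
          -> return 4
        -> return 8
      -> return 16
    -> return 32
  -> return 64
-> return 128

Final answer: 128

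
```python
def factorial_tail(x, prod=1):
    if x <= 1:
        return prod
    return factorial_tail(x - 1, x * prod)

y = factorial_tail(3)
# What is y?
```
Call trace:
factorial_tail(x=3, prod=1)
  factorial_tail(x=2, prod=3)
    factorial_tail(x=1, prod=6)
    -> return 6
  -> return 6
-> return 6

Final answer: 6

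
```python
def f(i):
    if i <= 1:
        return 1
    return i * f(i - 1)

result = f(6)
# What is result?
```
Call trace:
f(i=6)
  f(i=5)
    f(i=4)
      f(i=3)
        f(i=2)
          f(i=1)
          -> return 1
        -> return 2
      -> return 6
    -> return 24
  -> return 120
-> return 720

Final answer: 720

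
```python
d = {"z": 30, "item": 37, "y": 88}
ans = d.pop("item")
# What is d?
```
Trace:
  d={'z': 30, 'item': 37, 'y': 88}
  d={'z': 30, 'y': 88}, ans=37

Final answer: {'z': 30, 'y': 88}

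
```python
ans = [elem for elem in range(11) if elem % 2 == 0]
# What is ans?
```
Trace:
  elem=0
  elem=1
  elem=2
  elem=3
  elem=4
  elem=5
  elem=6
  elem=7
  elem=8
  elem=9
  elem=10
  ans=[0, 2, 4, 6, 8, 10]

Final answer: [0, 2, 4, 6, 8, 10]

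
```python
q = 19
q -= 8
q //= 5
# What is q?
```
Trace:
  q=19
  q=11
  q=2

Final answer: 2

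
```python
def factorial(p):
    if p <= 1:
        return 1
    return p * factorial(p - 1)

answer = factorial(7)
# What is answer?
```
Call trace:
factorial(p=7)
  factorial(p=6)
    factorial(p=5)
      factorial(p=4)
        factorial(p=3)
          factorial(p=2)
            factorial(p=1)
            -> return 1
          -> return 2
        -> return 6
      -> return 24
    -> return 120
  -> return 720
-> return 5040

Final answer: 5040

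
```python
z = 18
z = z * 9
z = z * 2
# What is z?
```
Trace:
  z=18
  z=162
  z=324

Final answer: 324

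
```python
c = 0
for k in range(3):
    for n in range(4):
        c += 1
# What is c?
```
Trace:
  c=0
  c=1, k=0, n=0
  c=2, k=0, n=1
  c=3, k=0, n=2
  c=4, k=0, n=3
  c=5, k=1, n=0
  c=6, k=1, n=1
  c=7, k=1, n=2
  c=8, k=1, n=3
  c=9, k=2, n=0
  c=10, k=2, n=1
  c=11, k=2, n=2
  c=12, k=2, n=3

Final answer: 12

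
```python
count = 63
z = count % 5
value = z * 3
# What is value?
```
Trace:
  count=63
  count=63, z=3
  count=63, z=3, value=9

Final answer: 9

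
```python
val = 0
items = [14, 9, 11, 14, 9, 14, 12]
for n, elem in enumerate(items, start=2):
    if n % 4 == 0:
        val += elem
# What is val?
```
Trace:
  val=0
  val=0, n=2, elem=14
  val=0, n=3, elem=9
  val=11, n=4, elem=11
  val=11, n=5, elem=14
  val=11, n=6, elem=9
  val=11, n=7, elem=14
  val=23, n=8, elem=12

Final answer: 23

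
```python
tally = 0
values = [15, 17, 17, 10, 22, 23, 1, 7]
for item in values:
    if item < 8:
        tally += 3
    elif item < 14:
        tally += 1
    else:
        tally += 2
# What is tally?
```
Trace:
  tally=0
  tally=2, item=15
  tally=4, item=17
  tally=6, item=17
  tally=7, item=10
  tally=9, item=22
  tally=11, item=23
  tally=14, item=1
  tally=17, item=7

Final answer: 17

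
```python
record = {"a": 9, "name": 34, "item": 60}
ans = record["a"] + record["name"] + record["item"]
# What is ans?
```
Trace:
  record={'a': 9, 'name': 34, 'item': 60}
  record={'a': 9, 'name': 34, 'item': 60}, ans=103

Final answer: 103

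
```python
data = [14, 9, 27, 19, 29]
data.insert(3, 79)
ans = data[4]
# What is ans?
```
Trace:
  data=[14, 9, 27, 19, 29]
  data=[14, 9, 27, 79, 19, 29]
  data=[14, 9, 27, 79, 19, 29], ans=19

Final answer: 19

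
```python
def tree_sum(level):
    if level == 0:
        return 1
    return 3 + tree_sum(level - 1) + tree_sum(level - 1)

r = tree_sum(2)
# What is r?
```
Call trace (a repeated sub-call is expanded the first time; later identical calls just restate its return value):
tree_sum(level=2)
  tree_sum(level=1)
    tree_sum(level=0)
    -> return 1
    tree_sum(level=0)
    -> return 1
  -> return 5
  tree_sum(level=1) -> return 5  (same call as traced above)
-> return 13

Final answer: 13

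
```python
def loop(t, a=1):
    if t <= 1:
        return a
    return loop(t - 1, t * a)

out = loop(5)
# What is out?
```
Call trace:
loop(t=5, a=1)
  loop(t=4, a=5)
    loop(t=3, a=20)
      loop(t=2, a=60)
        loop(t=1, a=120)
        -> return 120
      -> return 120
    -> return 120
  -> return 120
-> return 120

Final answer: 120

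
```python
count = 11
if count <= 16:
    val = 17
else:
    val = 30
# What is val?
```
Trace:
  count=11
  count=11, val=17

Final answer: 17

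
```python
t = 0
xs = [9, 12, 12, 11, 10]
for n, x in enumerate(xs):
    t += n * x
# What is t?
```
Trace:
  t=0
  t=0, n=0, x=9
  t=12, n=1, x=12
  t=36, n=2, x=12
  t=69, n=3, x=11
  t=109, n=4, x=10

Final answer: 109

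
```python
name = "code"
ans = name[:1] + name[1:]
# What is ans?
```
Trace:
  name='code'
  name='code', ans='code'

Final answer: 'code'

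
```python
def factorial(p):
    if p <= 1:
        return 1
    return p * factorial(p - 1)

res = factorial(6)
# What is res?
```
Call trace:
factorial(p=6)
  factorial(p=5)
    factorial(p=4)
      factorial(p=3)
        factorial(p=2)
          factorial(p=1)
          -> return 1
        -> return 2
      -> return 6
    -> return 24
  -> return 120
-> return 720

Final answer: 720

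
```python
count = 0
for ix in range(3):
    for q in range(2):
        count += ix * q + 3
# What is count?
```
Trace:
  count=0
  count=3, ix=0, q=0
  count=6, ix=0, q=1
  count=9, ix=1, q=0
  count=13, ix=1, q=1
  count=16, ix=2, q=0
  count=21, ix=2, q=1

Final answer: 21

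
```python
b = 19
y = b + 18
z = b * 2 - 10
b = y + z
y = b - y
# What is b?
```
Trace:
  b=19
  b=19, y=37
  b=19, y=37, z=28
  b=65, y=37, z=28
  b=65, y=28, z=28

Final answer: 65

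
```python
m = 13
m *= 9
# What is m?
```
Trace:
  m=13
  m=117

Final answer: 117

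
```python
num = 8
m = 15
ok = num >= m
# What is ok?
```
Trace:
  num=8
  num=8, m=15
  num=8, m=15, ok=False

Final answer: False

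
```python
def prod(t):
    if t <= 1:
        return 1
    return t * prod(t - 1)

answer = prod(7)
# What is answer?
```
Call trace:
prod(t=7)
  prod(t=6)
    prod(t=5)
      prod(t=4)
        prod(t=3)
          prod(t=2)
            prod(t=1)
            -> return 1
          -> return 2
        -> return 6
      -> return 24
    -> return 120
  -> return 720
-> return 5040

Final answer: 5040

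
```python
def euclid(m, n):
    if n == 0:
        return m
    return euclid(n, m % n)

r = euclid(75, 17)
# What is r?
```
Call trace:
euclid(m=75, n=17)
  euclid(m=17, n=7)
    euclid(m=7, n=3)
      euclid(m=3, n=1)
        euclid(m=1, n=0)
        -> return 1
      -> return 1
    -> return 1
  -> return 1
-> return 1

Final answer: 1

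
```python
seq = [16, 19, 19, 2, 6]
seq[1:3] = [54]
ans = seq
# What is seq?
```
Trace:
  seq=[16, 19, 19, 2, 6]
  seq=[16, 54, 2, 6]
  seq=[16, 54, 2, 6], ans=[16, 54, 2, 6]

Final answer: [16, 54, 2, 6]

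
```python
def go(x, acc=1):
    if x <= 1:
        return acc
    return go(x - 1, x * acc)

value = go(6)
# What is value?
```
Call trace:
go(x=6, acc=1)
  go(x=5, acc=6)
    go(x=4, acc=30)
      go(x=3, acc=120)
        go(x=2, acc=360)
          go(x=1, acc=720)
          -> return 720
        -> return 720
      -> return 720
    -> return 720
  -> return 720
-> return 720

Final answer: 720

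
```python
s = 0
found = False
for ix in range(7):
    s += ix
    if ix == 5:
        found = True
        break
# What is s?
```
Trace:
  s=0
  s=0, found=False
  s=0, found=False, ix=0
  s=1, found=False, ix=1
  s=3, found=False, ix=2
  s=6, found=False, ix=3
  s=10, found=False, ix=4
  s=15, found=True, ix=5

Final answer: 15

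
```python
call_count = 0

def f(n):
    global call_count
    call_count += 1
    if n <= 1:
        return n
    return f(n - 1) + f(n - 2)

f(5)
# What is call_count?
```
Call trace (a repeated sub-call is expanded the first time; later identical calls just restate its return value):
f(n=5)
  f(n=4)
    f(n=3)
      f(n=2)
        f(n=1)
        -> return 1
        f(n=0)
        -> return 0
      -> return 1
      f(n=1)
      -> return 1
    -> return 2
    f(n=2) -> return 1  (same call as traced above)
  -> return 3
  f(n=3) -> return 2  (same call as traced above)
-> return 5

call_count is incremented once per call, so count the calls in each subtree. Let C(n) = number of calls made by f(n).
C(0) = C(1) = 1 (base case, no recursion); C(n) = 1 + C(n - 1) + C(n - 2) otherwise.
C(2) = 1 + C(1) + C(0) = 1 + 1 + 1 = 3
C(3) = 1 + C(2) + C(1) = 1 + 3 + 1 = 5
C(4) = 1 + C(3) + C(2) = 1 + 5 + 3 = 9
C(5) = 1 + C(4) + C(3) = 1 + 9 + 5 = 15
call_count = C(5) = 15

Final answer: 15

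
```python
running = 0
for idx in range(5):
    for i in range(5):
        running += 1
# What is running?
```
Trace:
  running=0
  running=1, idx=0, i=0
  running=2, idx=0, i=1
  running=3, idx=0, i=2
  running=4, idx=0, i=3
  running=5, idx=0, i=4
  running=6, idx=1, i=0
  running=7, idx=1, i=1
  running=8, idx=1, i=2
  running=9, idx=1, i=3
  running=10, idx=1, i=4
  running=11, idx=2, i=0
  running=12, idx=2, i=1
  running=13, idx=2, i=2
  running=14, idx=2, i=3
  running=15, idx=2, i=4
  running=16, idx=3, i=0
  running=17, idx=3, i=1
  running=18, idx=3, i=2
  running=19, idx=3, i=3
  running=20, idx=3, i=4
  running=21, idx=4, i=0
  running=22, idx=4, i=1
  running=23, idx=4, i=2
  running=24, idx=4, i=3
  running=25, idx=4, i=4

Final answer: 25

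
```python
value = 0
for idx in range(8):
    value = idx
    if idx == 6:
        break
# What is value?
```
Trace:
  value=0
  value=0, idx=0
  value=1, idx=1
  value=2, idx=2
  value=3, idx=3
  value=4, idx=4
  value=5, idx=5
  value=6, idx=6

Final answer: 6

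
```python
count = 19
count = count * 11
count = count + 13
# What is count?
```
Trace:
  count=19
  count=209
  count=222

Final answer: 222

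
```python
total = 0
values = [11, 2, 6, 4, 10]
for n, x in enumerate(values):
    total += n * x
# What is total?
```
Trace:
  total=0
  total=0, n=0, x=11
  total=2, n=1, x=2
  total=14, n=2, x=6
  total=26, n=3, x=4
  total=66, n=4, x=10

Final answer: 66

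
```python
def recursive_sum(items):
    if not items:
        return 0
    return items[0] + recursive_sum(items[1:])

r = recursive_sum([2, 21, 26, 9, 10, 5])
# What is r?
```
Call trace:
recursive_sum(items=[2, 21, 26, 9, 10, 5])
  recursive_sum(items=[21, 26, 9, 10, 5])
    recursive_sum(items=[26, 9, 10, 5])
      recursive_sum(items=[9, 10, 5])
        recursive_sum(items=[10, 5])
          recursive_sum(items=[5])
            recursive_sum(items=[])
            -> return 0
          -> return 5
        -> return 15
      -> return 24
    -> return 50
  -> return 71
-> return 73

Final answer: 73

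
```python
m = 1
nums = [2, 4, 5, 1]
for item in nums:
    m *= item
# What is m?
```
Trace:
  m=1
  m=2, item=2
  m=8, item=4
  m=40, item=5
  m=40, item=1

Final answer: 40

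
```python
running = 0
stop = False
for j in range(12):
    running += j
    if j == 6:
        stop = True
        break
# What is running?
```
Trace:
  running=0
  running=0, stop=False
  running=0, stop=False, j=0
  running=1, stop=False, j=1
  running=3, stop=False, j=2
  running=6, stop=False, j=3
  running=10, stop=False, j=4
  running=15, stop=False, j=5
  running=21, stop=True, j=6

Final answer: 21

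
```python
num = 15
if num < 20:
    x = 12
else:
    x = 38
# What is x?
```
Trace:
  num=15
  num=15, x=12

Final answer: 12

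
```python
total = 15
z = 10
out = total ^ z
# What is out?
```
Trace:
  total=15
  total=15, z=10
  total=15, z=10, out=5

Final answer: 5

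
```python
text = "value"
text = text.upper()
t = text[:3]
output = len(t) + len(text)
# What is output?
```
Trace:
  text='value'
  text='VALUE'
  text='VALUE', t='VAL'
  text='VALUE', t='VAL', output=8

Final answer: 8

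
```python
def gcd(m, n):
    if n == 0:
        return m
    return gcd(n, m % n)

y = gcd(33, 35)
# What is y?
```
Call trace:
gcd(m=33, n=35)
  gcd(m=35, n=33)
    gcd(m=33, n=2)
      gcd(m=2, n=1)
        gcd(m=1, n=0)
        -> return 1
      -> return 1
    -> return 1
  -> return 1
-> return 1

Final answer: 1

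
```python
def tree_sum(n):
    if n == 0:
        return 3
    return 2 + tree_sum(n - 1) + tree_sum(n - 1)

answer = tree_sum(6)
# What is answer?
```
Call trace (a repeated sub-call is expanded the first time; later identical calls just restate its return value):
tree_sum(n=6)
  tree_sum(n=5)
    tree_sum(n=4)
      tree_sum(n=3)
        tree_sum(n=2)
          tree_sum(n=1)
            tree_sum(n=0)
            -> return 3
            tree_sum(n=0)
            -> return 3
          -> return 8
          tree_sum(n=1) -> return 8  (same call as traced above)
        -> return 18
        tree_sum(n=2) -> return 18  (same call as traced above)
      -> return 38
      tree_sum(n=3) -> return 38  (same call as traced above)
    -> return 78
    tree_sum(n=4) -> return 78  (same call as traced above)
  -> return 158
  tree_sum(n=5) -> return 158  (same call as traced above)
-> return 318

Final answer: 318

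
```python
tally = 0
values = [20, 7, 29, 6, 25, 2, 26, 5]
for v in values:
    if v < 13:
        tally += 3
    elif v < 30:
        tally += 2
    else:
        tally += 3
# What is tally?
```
Trace:
  tally=0
  tally=2, v=20
  tally=5, v=7
  tally=7, v=29
  tally=10, v=6
  tally=12, v=25
  tally=15, v=2
  tally=17, v=26
  tally=20, v=5

Final answer: 20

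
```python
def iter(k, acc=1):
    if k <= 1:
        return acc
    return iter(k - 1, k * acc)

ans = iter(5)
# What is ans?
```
Call trace:
iter(k=5, acc=1)
  iter(k=4, acc=5)
    iter(k=3, acc=20)
      iter(k=2, acc=60)
        iter(k=1, acc=120)
        -> return 120
      -> return 120
    -> return 120
  -> return 120
-> return 120

Final answer: 120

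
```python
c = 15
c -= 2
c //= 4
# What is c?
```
Trace:
  c=15
  c=13
  c=3

Final answer: 3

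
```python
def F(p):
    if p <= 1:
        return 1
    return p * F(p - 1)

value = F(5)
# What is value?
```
Call trace:
F(p=5)
  F(p=4)
    F(p=3)
      F(p=2)
        F(p=1)
        -> return 1
      -> return 2
    -> return 6
  -> return 24
-> return 120

Final answer: 120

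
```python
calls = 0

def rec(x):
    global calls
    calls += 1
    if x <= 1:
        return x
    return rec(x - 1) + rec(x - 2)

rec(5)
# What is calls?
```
Call trace (a repeated sub-call is expanded the first time; later identical calls just restate its return value):
rec(x=5)
  rec(x=4)
    rec(x=3)
      rec(x=2)
        rec(x=1)
        -> return 1
        rec(x=0)
        -> return 0
      -> return 1
      rec(x=1)
      -> return 1
    -> return 2
    rec(x=2) -> return 1  (same call as traced above)
  -> return 3
  rec(x=3) -> return 2  (same call as traced above)
-> return 5

calls is incremented once per call, so count the calls in each subtree. Let C(x) = number of calls made by rec(x).
C(0) = C(1) = 1 (base case, no recursion); C(x) = 1 + C(x - 1) + C(x - 2) otherwise.
C(2) = 1 + C(1) + C(0) = 1 + 1 + 1 = 3
C(3) = 1 + C(2) + C(1) = 1 + 3 + 1 = 5
C(4) = 1 + C(3) + C(2) = 1 + 5 + 3 = 9
C(5) = 1 + C(4) + C(3) = 1 + 9 + 5 = 15
calls = C(5) = 15

Final answer: 15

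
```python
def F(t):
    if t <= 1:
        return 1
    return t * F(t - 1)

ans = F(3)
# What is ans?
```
Call trace:
F(t=3)
  F(t=2)
    F(t=1)
    -> return 1
  -> return 2
-> return 6

Final answer: 6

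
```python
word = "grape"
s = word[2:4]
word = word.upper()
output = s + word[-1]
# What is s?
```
Trace:
  word='grape'
  word='grape', s='ap'
  word='GRAPE', s='ap'
  word='GRAPE', s='ap', output='apE'

Final answer: 'ap'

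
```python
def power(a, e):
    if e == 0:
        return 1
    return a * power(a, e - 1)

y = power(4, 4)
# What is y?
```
Call trace:
power(a=4, e=4)
  power(a=4, e=3)
    power(a=4, e=2)
      power(a=4, e=1)
        power(a=4, e=0)
        -> return 1
      -> return 4
    -> return 16
  -> return 64
-> return 256

Final answer: 256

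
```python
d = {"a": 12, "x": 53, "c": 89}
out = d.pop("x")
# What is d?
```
Trace:
  d={'a': 12, 'x': 53, 'c': 89}
  d={'a': 12, 'c': 89}, out=53

Final answer: {'a': 12, 'c': 89}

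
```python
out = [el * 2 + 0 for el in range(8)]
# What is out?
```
Trace:
  el=0
  el=1
  el=2
  el=3
  el=4
  el=5
  el=6
  el=7
  out=[0, 2, 4, 6, 8, 10, 12, 14]

Final answer: [0, 2, 4, 6, 8, 10, 12, 14]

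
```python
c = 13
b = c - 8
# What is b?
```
Trace:
  c=13
  c=13, b=5

Final answer: 5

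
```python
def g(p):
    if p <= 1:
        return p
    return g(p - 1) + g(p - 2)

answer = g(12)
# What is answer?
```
Call trace (a repeated sub-call is expanded the first time; later identical calls just restate its return value):
g(p=12)
  g(p=11)
    g(p=10)
      g(p=9)
        g(p=8)
          g(p=7)
            g(p=6)
              g(p=5)
                g(p=4)
                  g(p=3)
                    g(p=2)
                      g(p=1)
                      -> return 1
                      g(p=0)
                      -> return 0
                    -> return 1
                    g(p=1)
                    -> return 1
                  -> return 2
                  g(p=2) -> return 1  (same call as traced above)
                -> return 3
                g(p=3) -> return 2  (same call as traced above)
              -> return 5
              g(p=4) -> return 3  (same call as traced above)
            -> return 8
            g(p=5) -> return 5  (same call as traced above)
          -> return 13
          g(p=6) -> return 8  (same call as traced above)
        -> return 21
        g(p=7) -> return 13  (same call as traced above)
      -> return 34
      g(p=8) -> return 21  (same call as traced above)
    -> return 55
    g(p=9) -> return 34  (same call as traced above)
  -> return 89
  g(p=10) -> return 55  (same call as traced above)
-> return 144

Final answer: 144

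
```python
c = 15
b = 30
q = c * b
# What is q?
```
Trace:
  c=15
  c=15, b=30
  c=15, b=30, q=450

Final answer: 450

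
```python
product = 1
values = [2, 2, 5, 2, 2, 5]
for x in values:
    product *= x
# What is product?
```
Trace:
  product=1
  product=2, x=2
  product=4, x=2
  product=20, x=5
  product=40, x=2
  product=80, x=2
  product=400, x=5

Final answer: 400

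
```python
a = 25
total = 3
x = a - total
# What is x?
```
Trace:
  a=25
  a=25, total=3
  a=25, total=3, x=22

Final answer: 22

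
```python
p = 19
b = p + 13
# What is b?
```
Trace:
  p=19
  p=19, b=32

Final answer: 32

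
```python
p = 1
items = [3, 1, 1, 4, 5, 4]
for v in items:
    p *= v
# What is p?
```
Trace:
  p=1
  p=3, v=3
  p=3, v=1
  p=3, v=1
  p=12, v=4
  p=60, v=5
  p=240, v=4

Final answer: 240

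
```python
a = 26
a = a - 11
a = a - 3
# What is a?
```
Trace:
  a=26
  a=15
  a=12

Final answer: 12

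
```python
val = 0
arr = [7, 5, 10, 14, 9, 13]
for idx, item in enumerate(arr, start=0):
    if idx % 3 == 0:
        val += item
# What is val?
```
Trace:
  val=0
  val=7, idx=0, item=7
  val=7, idx=1, item=5
  val=7, idx=2, item=10
  val=21, idx=3, item=14
  val=21, idx=4, item=9
  val=21, idx=5, item=13

Final answer: 21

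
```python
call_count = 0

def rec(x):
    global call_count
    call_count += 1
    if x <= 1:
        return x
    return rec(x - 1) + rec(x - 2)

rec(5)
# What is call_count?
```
Call trace (a repeated sub-call is expanded the first time; later identical calls just restate its return value):
rec(x=5)
  rec(x=4)
    rec(x=3)
      rec(x=2)
        rec(x=1)
        -> return 1
        rec(x=0)
        -> return 0
      -> return 1
      rec(x=1)
      -> return 1
    -> return 2
    rec(x=2) -> return 1  (same call as traced above)
  -> return 3
  rec(x=3) -> return 2  (same call as traced above)
-> return 5

call_count is incremented once per call, so count the calls in each subtree. Let C(x) = number of calls made by rec(x).
C(0) = C(1) = 1 (base case, no recursion); C(x) = 1 + C(x - 1) + C(x - 2) otherwise.
C(2) = 1 + C(1) + C(0) = 1 + 1 + 1 = 3
C(3) = 1 + C(2) + C(1) = 1 + 3 + 1 = 5
C(4) = 1 + C(3) + C(2) = 1 + 5 + 3 = 9
C(5) = 1 + C(4) + C(3) = 1 + 9 + 5 = 15
call_count = C(5) = 15

Final answer: 15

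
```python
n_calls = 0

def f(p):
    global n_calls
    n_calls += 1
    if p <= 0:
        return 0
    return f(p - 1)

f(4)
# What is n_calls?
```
Call trace:
f(p=4)
  f(p=3)
    f(p=2)
      f(p=1)
        f(p=0)
        -> return 0
      -> return 0
    -> return 0
  -> return 0
-> return 0

n_calls is incremented once per call. f is entered once for each p = 4, 3, 2, 1, 0 (the p <= 0 call returns without recursing), i.e. 4 + 1 calls.
n_calls = 5

Final answer: 5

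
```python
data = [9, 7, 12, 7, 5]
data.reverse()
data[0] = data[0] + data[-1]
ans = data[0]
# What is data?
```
Trace:
  data=[9, 7, 12, 7, 5]
  data=[5, 7, 12, 7, 9]
  data=[14, 7, 12, 7, 9]
  data=[14, 7, 12, 7, 9], ans=14

Final answer: [14, 7, 12, 7, 9]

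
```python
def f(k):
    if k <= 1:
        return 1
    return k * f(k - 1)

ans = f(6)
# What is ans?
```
Call trace:
f(k=6)
  f(k=5)
    f(k=4)
      f(k=3)
        f(k=2)
          f(k=1)
          -> return 1
        -> return 2
      -> return 6
    -> return 24
  -> return 120
-> return 720

Final answer: 720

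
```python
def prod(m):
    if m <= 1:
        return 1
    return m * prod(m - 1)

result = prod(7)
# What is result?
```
Call trace:
prod(m=7)
  prod(m=6)
    prod(m=5)
      prod(m=4)
        prod(m=3)
          prod(m=2)
            prod(m=1)
            -> return 1
          -> return 2
        -> return 6
      -> return 24
    -> return 120
  -> return 720
-> return 5040

Final answer: 5040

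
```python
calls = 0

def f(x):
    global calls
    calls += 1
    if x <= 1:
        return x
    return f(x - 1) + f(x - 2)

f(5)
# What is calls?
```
Call trace (a repeated sub-call is expanded the first time; later identical calls just restate its return value):
f(x=5)
  f(x=4)
    f(x=3)
      f(x=2)
        f(x=1)
        -> return 1
        f(x=0)
        -> return 0
      -> return 1
      f(x=1)
      -> return 1
    -> return 2
    f(x=2) -> return 1  (same call as traced above)
  -> return 3
  f(x=3) -> return 2  (same call as traced above)
-> return 5

calls is incremented once per call, so count the calls in each subtree. Let C(x) = number of calls made by f(x).
C(0) = C(1) = 1 (base case, no recursion); C(x) = 1 + C(x - 1) + C(x - 2) otherwise.
C(2) = 1 + C(1) + C(0) = 1 + 1 + 1 = 3
C(3) = 1 + C(2) + C(1) = 1 + 3 + 1 = 5
C(4) = 1 + C(3) + C(2) = 1 + 5 + 3 = 9
C(5) = 1 + C(4) + C(3) = 1 + 9 + 5 = 15
calls = C(5) = 15

Final answer: 15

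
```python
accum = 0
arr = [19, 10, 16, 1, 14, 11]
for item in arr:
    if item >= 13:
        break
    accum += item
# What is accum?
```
Trace:
  accum=0
  accum=0, item=19

Final answer: 0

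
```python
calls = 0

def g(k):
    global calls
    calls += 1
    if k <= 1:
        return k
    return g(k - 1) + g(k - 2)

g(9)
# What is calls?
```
Call trace (a repeated sub-call is expanded the first time; later identical calls just restate its return value):
g(k=9)
  g(k=8)
    g(k=7)
      g(k=6)
        g(k=5)
          g(k=4)
            g(k=3)
              g(k=2)
                g(k=1)
                -> return 1
                g(k=0)
                -> return 0
              -> return 1
              g(k=1)
              -> return 1
            -> return 2
            g(k=2) -> return 1  (same call as traced above)
          -> return 3
          g(k=3) -> return 2  (same call as traced above)
        -> return 5
        g(k=4) -> return 3  (same call as traced above)
      -> return 8
      g(k=5) -> return 5  (same call as traced above)
    -> return 13
    g(k=6) -> return 8  (same call as traced above)
  -> return 21
  g(k=7) -> return 13  (same call as traced above)
-> return 34

calls is incremented once per call, so count the calls in each subtree. Let C(k) = number of calls made by g(k).
C(0) = C(1) = 1 (base case, no recursion); C(k) = 1 + C(k - 1) + C(k - 2) otherwise.
C(2) = 1 + C(1) + C(0) = 1 + 1 + 1 = 3
C(3) = 1 + C(2) + C(1) = 1 + 3 + 1 = 5
C(4) = 1 + C(3) + C(2) = 1 + 5 + 3 = 9
C(5) = 1 + C(4) + C(3) = 1 + 9 + 5 = 15
C(6) = 1 + C(5) + C(4) = 1 + 15 + 9 = 25
C(7) = 1 + C(6) + C(5) = 1 + 25 + 15 = 41
C(8) = 1 + C(7) + C(6) = 1 + 41 + 25 = 67
C(9) = 1 + C(8) + C(7) = 1 + 67 + 41 = 109
calls = C(9) = 109

Final answer: 109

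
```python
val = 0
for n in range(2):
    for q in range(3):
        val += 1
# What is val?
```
Trace:
  val=0
  val=1, n=0, q=0
  val=2, n=0, q=1
  val=3, n=0, q=2
  val=4, n=1, q=0
  val=5, n=1, q=1
  val=6, n=1, q=2

Final answer: 6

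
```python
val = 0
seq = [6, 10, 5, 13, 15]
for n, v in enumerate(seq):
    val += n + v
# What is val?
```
Trace:
  val=0
  val=6, n=0, v=6
  val=17, n=1, v=10
  val=24, n=2, v=5
  val=40, n=3, v=13
  val=59, n=4, v=15

Final answer: 59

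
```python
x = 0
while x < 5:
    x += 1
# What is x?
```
Trace:
  x=0
  x=1
  x=2
  x=3
  x=4
  x=5

Final answer: 5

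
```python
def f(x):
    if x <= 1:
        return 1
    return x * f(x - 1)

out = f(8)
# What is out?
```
Call trace:
f(x=8)
  f(x=7)
    f(x=6)
      f(x=5)
        f(x=4)
          f(x=3)
            f(x=2)
              f(x=1)
              -> return 1
            -> return 2
          -> return 6
        -> return 24
      -> return 120
    -> return 720
  -> return 5040
-> return 40320

Final answer: 40320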